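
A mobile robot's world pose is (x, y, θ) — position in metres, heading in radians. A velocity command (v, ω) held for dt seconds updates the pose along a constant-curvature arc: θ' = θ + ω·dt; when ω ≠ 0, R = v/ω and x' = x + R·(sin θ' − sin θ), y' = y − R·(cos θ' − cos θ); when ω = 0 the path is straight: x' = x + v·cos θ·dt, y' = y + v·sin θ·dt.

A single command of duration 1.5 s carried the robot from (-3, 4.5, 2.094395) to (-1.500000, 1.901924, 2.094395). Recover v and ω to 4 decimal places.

Δθ = 2.094395 − 2.094395 = 0.000000
ω = Δθ/dt = 0.000000/1.5 = 0.0000
ω = 0 → v = (Δx·cos θ + Δy·sin θ)/dt = -2.0000

v = -2.0000, ω = 0.0000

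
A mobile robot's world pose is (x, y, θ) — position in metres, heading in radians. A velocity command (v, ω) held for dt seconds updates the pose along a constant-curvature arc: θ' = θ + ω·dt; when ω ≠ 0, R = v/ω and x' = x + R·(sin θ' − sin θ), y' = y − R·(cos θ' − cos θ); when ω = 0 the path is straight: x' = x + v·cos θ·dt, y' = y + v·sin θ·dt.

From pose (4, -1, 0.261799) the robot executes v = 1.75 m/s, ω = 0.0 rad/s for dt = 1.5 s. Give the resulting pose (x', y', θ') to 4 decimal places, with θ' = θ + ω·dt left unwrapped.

θ' = 0.2618 + 0.0·1.5 = 0.2618
ω = 0 → straight: x' = 4 + 1.75·cos(0.2618)·1.5 = 6.5356
y' = -1 + 1.75·sin(0.2618)·1.5 = -0.3206

(6.5356, -0.3206, 0.2618)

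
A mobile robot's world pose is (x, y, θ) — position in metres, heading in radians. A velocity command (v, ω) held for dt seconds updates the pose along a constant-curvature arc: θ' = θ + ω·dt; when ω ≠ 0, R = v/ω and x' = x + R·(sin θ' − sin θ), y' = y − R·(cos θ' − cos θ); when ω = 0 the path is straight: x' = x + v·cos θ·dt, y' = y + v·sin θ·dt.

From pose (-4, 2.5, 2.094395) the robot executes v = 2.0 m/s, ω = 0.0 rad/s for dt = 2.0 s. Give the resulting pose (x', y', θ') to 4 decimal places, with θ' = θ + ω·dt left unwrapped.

(-6.0000, 5.9641, 2.0944)

θ' = 2.0944 + 0.0·2.0 = 2.0944
ω = 0 → straight: x' = -4 + 2.0·cos(2.0944)·2.0 = -6.0000
y' = 2.5 + 2.0·sin(2.0944)·2.0 = 5.9641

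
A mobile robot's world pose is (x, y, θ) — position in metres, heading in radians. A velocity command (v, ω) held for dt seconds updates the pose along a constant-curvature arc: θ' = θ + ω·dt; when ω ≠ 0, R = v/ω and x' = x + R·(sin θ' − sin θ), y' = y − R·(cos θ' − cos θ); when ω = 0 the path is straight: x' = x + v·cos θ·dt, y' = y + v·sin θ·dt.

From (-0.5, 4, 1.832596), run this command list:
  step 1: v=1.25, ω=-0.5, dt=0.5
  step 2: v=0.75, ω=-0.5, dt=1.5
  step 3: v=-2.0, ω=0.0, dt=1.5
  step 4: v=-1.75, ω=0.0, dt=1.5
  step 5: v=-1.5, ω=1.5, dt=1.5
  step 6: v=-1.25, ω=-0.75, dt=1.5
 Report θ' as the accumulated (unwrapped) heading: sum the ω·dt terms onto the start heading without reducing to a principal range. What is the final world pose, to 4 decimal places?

step 1: θ'=1.5826 (R=-2.5000) → pose (-0.5850, 4.6175, 1.5826)
step 2: θ'=0.8326 (R=-1.5000) → pose (-0.1946, 5.6447, 0.8326)
step 3: θ'=0.8326 (straight) → pose (-2.2135, 3.4256, 0.8326)
step 4: θ'=0.8326 (straight) → pose (-3.9800, 1.4840, 0.8326)
step 5: θ'=3.0826 (R=-1.0000) → pose (-3.2993, -0.1872, 3.0826)
step 6: θ'=1.9576 (R=1.6667) → pose (-1.8540, -1.2223, 1.9576)

(-1.8540, -1.2223, 1.9576)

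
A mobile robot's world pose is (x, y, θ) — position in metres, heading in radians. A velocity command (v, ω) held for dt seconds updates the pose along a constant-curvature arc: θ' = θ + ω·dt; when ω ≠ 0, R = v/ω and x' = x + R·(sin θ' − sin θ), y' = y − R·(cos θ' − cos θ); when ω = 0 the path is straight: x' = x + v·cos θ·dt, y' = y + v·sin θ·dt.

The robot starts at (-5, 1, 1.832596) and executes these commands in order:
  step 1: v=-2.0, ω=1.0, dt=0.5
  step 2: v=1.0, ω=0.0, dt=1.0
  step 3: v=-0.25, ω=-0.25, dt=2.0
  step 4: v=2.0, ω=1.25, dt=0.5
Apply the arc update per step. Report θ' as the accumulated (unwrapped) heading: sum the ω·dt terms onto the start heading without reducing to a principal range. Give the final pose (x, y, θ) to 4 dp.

(-5.4977, 1.2554, 2.4576)

step 1: θ'=2.3326 (R=-2.0000) → pose (-4.5153, 0.1372, 2.3326)
step 2: θ'=2.3326 (straight) → pose (-5.2056, 0.8608, 2.3326)
step 3: θ'=1.8326 (R=1.0000) → pose (-4.9632, 0.4294, 1.8326)
step 4: θ'=2.4576 (R=1.6000) → pose (-5.4977, 1.2554, 2.4576)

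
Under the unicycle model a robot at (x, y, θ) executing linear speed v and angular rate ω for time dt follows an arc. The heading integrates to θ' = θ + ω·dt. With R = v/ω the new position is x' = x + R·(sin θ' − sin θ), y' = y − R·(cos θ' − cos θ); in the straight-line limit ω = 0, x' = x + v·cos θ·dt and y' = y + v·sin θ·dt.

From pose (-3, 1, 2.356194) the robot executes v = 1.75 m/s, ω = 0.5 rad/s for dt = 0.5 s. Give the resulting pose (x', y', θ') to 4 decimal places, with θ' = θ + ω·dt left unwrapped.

θ' = 2.3562 + 0.5·0.5 = 2.6062
R = v/ω = 1.75/0.5 = 3.5000
x' = -3 + 3.5000·(sin 2.6062 − sin 2.3562) = -3.6892
y' = 1 − 3.5000·(cos 2.6062 − cos 2.3562) = 1.5354

(-3.6892, 1.5354, 2.6062)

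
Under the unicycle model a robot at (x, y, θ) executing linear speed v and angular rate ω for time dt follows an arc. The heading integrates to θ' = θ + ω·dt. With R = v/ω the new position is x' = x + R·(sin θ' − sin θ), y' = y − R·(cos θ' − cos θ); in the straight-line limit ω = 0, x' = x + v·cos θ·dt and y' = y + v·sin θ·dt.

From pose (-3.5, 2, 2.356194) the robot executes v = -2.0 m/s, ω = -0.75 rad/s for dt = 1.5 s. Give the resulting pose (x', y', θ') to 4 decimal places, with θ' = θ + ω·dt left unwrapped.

(-2.8713, -0.7739, 1.2312)

θ' = 2.3562 + -0.75·1.5 = 1.2312
R = v/ω = -2.0/-0.75 = 2.6667
x' = -3.5 + 2.6667·(sin 1.2312 − sin 2.3562) = -2.8713
y' = 2 − 2.6667·(cos 1.2312 − cos 2.3562) = -0.7739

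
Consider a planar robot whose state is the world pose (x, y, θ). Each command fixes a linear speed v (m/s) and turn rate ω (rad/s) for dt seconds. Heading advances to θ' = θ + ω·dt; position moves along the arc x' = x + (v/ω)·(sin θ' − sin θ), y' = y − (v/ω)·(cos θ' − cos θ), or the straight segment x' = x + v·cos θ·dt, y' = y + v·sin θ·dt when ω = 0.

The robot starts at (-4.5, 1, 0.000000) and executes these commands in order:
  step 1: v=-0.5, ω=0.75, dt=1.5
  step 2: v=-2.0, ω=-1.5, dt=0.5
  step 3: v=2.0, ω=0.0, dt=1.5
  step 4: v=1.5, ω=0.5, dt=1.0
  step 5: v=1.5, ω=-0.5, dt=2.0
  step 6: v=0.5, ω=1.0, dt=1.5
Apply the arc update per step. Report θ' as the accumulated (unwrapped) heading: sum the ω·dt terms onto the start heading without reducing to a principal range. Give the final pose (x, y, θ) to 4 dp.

(1.4086, 3.3748, 1.3750)

step 1: θ'=1.1250 (R=-0.6667) → pose (-5.1015, 0.6208, 1.1250)
step 2: θ'=0.3750 (R=1.3333) → pose (-5.8162, -0.0450, 0.3750)
step 3: θ'=0.3750 (straight) → pose (-3.0246, 1.0538, 0.3750)
step 4: θ'=0.8750 (R=3.0000) → pose (-1.8208, 1.9224, 0.8750)
step 5: θ'=-0.1250 (R=-3.0000) → pose (0.8558, 2.9760, -0.1250)
step 6: θ'=1.3750 (R=0.5000) → pose (1.4086, 3.3748, 1.3750)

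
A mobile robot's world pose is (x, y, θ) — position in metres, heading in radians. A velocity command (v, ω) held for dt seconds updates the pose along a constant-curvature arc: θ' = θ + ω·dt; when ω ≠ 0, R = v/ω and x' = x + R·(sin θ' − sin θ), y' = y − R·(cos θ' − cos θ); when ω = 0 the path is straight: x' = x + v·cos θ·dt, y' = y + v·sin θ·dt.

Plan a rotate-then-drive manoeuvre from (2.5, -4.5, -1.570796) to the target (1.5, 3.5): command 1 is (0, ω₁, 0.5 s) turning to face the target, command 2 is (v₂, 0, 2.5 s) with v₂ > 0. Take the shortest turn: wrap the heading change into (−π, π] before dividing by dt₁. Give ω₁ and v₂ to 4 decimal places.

heading to target = atan2(3.5−-4.5, 1.5−2.5) = 1.6952
Δθ = wrap(1.6952 − -1.5708) = -3.0172; ω₁ = Δθ/dt₁ = -6.0345
distance = √((1.5−2.5)² + (3.5−-4.5)²) = 8.0623; v₂ = distance/dt₂ = 3.2249

ω₁ = -6.0345, v₂ = 3.2249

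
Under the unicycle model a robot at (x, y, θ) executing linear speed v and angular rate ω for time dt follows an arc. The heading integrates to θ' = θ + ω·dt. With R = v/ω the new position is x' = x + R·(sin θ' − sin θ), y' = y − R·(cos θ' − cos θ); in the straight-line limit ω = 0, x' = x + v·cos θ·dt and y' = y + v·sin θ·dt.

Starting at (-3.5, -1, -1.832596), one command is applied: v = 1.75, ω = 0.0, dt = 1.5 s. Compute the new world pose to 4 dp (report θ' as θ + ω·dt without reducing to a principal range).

(-4.1794, -3.5356, -1.8326)

θ' = -1.8326 + 0.0·1.5 = -1.8326
ω = 0 → straight: x' = -3.5 + 1.75·cos(-1.8326)·1.5 = -4.1794
y' = -1 + 1.75·sin(-1.8326)·1.5 = -3.5356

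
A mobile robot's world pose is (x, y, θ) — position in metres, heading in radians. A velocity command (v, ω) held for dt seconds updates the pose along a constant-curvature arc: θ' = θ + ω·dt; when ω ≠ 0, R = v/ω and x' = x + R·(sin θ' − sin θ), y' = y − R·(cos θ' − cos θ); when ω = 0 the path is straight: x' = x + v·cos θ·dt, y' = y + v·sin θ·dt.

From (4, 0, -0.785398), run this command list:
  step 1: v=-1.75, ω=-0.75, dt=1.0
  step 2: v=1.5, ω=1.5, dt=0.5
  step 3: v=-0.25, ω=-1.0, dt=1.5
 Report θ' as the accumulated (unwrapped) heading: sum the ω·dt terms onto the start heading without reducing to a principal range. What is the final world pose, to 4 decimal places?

step 1: θ'=-1.5354 (R=2.3333) → pose (3.3180, 1.5673, -1.5354)
step 2: θ'=-0.7854 (R=1.0000) → pose (3.6103, 0.8956, -0.7854)
step 3: θ'=-2.2854 (R=0.2500) → pose (3.5982, 1.2362, -2.2854)

(3.5982, 1.2362, -2.2854)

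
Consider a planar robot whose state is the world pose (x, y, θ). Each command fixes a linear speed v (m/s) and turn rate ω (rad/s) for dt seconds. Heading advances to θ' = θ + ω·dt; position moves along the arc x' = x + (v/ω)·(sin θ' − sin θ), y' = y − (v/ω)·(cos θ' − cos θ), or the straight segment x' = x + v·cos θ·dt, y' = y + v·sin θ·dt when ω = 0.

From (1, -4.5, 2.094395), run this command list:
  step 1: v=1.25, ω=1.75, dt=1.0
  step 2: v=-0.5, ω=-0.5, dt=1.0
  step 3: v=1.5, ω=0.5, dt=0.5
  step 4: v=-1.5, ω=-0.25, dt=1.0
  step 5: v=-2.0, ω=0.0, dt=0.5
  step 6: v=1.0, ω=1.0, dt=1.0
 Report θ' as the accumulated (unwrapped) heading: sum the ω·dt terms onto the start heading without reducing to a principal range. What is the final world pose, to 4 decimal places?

(1.3208, -4.2731, 4.3444)

step 1: θ'=3.8444 (R=0.7143) → pose (-0.0803, -4.3121, 3.8444)
step 2: θ'=3.3444 (R=1.0000) → pose (0.3647, -4.0956, 3.3444)
step 3: θ'=3.5944 (R=3.0000) → pose (-0.3435, -4.3365, 3.5944)
step 4: θ'=3.3444 (R=6.0000) → pose (1.0729, -3.8548, 3.3444)
step 5: θ'=3.3444 (straight) → pose (2.0524, -3.6534, 3.3444)
step 6: θ'=4.3444 (R=1.0000) → pose (1.3208, -4.2731, 4.3444)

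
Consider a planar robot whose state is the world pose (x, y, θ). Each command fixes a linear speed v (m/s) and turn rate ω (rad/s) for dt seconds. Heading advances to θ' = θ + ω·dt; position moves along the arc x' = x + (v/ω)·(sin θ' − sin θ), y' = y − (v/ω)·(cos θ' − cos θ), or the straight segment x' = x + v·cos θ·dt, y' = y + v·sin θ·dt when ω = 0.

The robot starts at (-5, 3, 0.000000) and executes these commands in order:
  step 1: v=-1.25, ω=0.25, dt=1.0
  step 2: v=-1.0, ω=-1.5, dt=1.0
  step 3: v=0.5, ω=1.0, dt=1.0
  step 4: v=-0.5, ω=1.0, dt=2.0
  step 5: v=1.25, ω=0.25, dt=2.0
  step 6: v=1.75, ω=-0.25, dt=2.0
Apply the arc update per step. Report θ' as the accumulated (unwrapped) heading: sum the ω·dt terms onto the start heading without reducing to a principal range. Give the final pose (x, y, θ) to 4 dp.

(-9.7705, 7.7790, 1.7500)

step 1: θ'=0.2500 (R=-5.0000) → pose (-6.2370, 2.8446, 0.2500)
step 2: θ'=-1.2500 (R=0.6667) → pose (-7.0346, 3.2803, -1.2500)
step 3: θ'=-0.2500 (R=0.5000) → pose (-6.6838, 2.9535, -0.2500)
step 4: θ'=1.7500 (R=-0.5000) → pose (-7.2995, 2.3799, 1.7500)
step 5: θ'=2.2500 (R=5.0000) → pose (-8.3291, 4.6296, 2.2500)
step 6: θ'=1.7500 (R=-7.0000) → pose (-9.7705, 7.7790, 1.7500)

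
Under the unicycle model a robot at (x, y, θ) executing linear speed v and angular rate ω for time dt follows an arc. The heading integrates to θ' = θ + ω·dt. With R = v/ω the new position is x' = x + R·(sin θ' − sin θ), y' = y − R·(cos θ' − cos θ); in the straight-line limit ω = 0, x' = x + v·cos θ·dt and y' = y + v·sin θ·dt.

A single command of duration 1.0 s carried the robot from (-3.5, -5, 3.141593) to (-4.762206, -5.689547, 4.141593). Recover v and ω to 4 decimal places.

v = 1.5000, ω = 1.0000

Δθ = 4.141593 − 3.141593 = 1.000000
ω = Δθ/dt = 1.000000/1.0 = 1.0000
R = Δx/(sin θ' − sin θ) = 1.5000
v = R·ω = 1.5000·1.0000 = 1.5000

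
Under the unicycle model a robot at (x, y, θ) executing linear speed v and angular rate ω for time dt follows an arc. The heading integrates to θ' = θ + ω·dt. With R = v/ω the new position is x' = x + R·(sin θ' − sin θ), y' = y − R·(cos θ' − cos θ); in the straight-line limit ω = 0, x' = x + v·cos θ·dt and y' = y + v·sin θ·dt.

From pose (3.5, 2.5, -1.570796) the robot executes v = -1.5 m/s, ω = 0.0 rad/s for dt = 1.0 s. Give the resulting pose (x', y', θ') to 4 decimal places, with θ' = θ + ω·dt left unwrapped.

(3.5000, 4.0000, -1.5708)

θ' = -1.5708 + 0.0·1.0 = -1.5708
ω = 0 → straight: x' = 3.5 + -1.5·cos(-1.5708)·1.0 = 3.5000
y' = 2.5 + -1.5·sin(-1.5708)·1.0 = 4.0000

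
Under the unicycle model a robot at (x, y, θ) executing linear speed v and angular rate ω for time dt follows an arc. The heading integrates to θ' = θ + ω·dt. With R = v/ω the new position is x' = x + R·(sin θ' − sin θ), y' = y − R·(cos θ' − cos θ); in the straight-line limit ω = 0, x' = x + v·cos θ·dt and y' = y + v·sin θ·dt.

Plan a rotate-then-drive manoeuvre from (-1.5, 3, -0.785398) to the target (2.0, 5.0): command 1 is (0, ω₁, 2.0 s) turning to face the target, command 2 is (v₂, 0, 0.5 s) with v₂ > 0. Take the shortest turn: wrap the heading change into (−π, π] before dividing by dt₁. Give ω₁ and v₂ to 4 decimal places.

ω₁ = 0.6523, v₂ = 8.0623

heading to target = atan2(5−3, 2−-1.5) = 0.5191
Δθ = wrap(0.5191 − -0.7854) = 1.3045; ω₁ = Δθ/dt₁ = 0.6523
distance = √((2−-1.5)² + (5−3)²) = 4.0311; v₂ = distance/dt₂ = 8.0623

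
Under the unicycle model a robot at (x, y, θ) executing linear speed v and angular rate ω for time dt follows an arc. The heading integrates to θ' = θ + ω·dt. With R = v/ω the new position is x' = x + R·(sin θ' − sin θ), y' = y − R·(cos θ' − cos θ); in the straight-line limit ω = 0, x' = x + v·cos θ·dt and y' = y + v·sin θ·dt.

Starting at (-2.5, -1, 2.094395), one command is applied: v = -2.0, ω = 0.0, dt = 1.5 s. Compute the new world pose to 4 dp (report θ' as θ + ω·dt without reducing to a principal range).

θ' = 2.0944 + 0.0·1.5 = 2.0944
ω = 0 → straight: x' = -2.5 + -2.0·cos(2.0944)·1.5 = -1.0000
y' = -1 + -2.0·sin(2.0944)·1.5 = -3.5981

(-1.0000, -3.5981, 2.0944)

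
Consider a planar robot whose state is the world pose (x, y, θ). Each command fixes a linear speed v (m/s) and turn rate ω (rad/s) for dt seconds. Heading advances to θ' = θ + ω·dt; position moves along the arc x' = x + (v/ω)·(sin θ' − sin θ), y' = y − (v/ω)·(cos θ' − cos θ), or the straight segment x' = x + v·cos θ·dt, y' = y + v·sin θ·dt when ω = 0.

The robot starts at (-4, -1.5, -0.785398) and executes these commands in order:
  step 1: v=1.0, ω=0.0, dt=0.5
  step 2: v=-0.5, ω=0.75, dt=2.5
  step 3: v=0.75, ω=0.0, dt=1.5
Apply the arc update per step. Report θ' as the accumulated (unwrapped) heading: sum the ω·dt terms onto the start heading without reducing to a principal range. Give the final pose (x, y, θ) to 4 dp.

(-4.1881, -1.0192, 1.0896)

step 1: θ'=-0.7854 (straight) → pose (-3.6464, -1.8536, -0.7854)
step 2: θ'=1.0896 (R=-0.6667) → pose (-4.7088, -2.0164, 1.0896)
step 3: θ'=1.0896 (straight) → pose (-4.1881, -1.0192, 1.0896)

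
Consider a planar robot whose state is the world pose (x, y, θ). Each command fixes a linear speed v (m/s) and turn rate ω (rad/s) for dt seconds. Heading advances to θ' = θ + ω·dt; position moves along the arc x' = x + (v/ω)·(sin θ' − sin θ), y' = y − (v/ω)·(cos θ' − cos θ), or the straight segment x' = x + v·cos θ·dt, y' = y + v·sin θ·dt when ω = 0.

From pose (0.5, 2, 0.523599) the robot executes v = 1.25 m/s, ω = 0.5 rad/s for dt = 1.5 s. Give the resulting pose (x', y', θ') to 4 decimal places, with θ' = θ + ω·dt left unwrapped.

θ' = 0.5236 + 0.5·1.5 = 1.2736
R = v/ω = 1.25/0.5 = 2.5000
x' = 0.5 + 2.5000·(sin 1.2736 − sin 0.5236) = 1.6404
y' = 2 − 2.5000·(cos 1.2736 − cos 0.5236) = 3.4330

(1.6404, 3.4330, 1.2736)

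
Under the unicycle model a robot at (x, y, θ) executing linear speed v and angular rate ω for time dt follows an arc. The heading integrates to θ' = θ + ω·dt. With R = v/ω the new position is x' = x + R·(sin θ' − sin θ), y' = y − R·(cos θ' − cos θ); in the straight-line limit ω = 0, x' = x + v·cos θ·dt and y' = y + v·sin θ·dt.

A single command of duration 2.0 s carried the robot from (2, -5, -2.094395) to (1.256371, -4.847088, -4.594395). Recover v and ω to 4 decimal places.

Δθ = -4.594395 − -2.094395 = -2.500000
ω = Δθ/dt = -2.500000/2.0 = -1.2500
R = Δx/(sin θ' − sin θ) = -0.4000
v = R·ω = -0.4000·-1.2500 = 0.5000

v = 0.5000, ω = -1.2500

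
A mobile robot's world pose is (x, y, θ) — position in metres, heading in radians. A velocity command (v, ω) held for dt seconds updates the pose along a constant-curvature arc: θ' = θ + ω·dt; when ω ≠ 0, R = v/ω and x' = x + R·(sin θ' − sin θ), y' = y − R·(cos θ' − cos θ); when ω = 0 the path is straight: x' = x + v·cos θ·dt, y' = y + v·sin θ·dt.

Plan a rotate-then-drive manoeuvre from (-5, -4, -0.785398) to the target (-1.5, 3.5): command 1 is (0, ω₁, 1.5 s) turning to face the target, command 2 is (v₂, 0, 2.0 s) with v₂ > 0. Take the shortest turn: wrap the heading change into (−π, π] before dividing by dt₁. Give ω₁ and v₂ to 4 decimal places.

heading to target = atan2(3.5−-4, -1.5−-5) = 1.1342
Δθ = wrap(1.1342 − -0.7854) = 1.9196; ω₁ = Δθ/dt₁ = 1.2797
distance = √((-1.5−-5)² + (3.5−-4)²) = 8.2765; v₂ = distance/dt₂ = 4.1382

ω₁ = 1.2797, v₂ = 4.1382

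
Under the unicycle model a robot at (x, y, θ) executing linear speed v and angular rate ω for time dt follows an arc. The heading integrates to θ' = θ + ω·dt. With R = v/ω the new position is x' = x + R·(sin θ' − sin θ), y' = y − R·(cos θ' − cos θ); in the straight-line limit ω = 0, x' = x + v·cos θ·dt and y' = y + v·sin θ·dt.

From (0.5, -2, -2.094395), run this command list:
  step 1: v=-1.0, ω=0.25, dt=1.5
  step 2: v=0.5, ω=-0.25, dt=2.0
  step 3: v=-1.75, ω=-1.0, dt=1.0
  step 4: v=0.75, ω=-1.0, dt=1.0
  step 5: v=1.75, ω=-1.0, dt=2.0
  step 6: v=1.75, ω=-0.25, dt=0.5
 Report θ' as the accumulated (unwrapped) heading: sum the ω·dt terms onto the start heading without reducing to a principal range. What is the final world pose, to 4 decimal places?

(3.8405, 2.1519, -6.3444)

step 1: θ'=-1.7194 (R=-4.0000) → pose (0.9918, -0.5922, -1.7194)
step 2: θ'=-2.2194 (R=-2.0000) → pose (0.6077, -1.5042, -2.2194)
step 3: θ'=-3.2194 (R=1.7500) → pose (2.1384, -0.8167, -3.2194)
step 4: θ'=-4.2194 (R=-0.7500) → pose (1.5360, -0.4239, -4.2194)
step 5: θ'=-6.2194 (R=-1.7500) → pose (2.9660, 2.1508, -6.2194)
step 6: θ'=-6.3444 (R=-7.0000) → pose (3.8405, 2.1519, -6.3444)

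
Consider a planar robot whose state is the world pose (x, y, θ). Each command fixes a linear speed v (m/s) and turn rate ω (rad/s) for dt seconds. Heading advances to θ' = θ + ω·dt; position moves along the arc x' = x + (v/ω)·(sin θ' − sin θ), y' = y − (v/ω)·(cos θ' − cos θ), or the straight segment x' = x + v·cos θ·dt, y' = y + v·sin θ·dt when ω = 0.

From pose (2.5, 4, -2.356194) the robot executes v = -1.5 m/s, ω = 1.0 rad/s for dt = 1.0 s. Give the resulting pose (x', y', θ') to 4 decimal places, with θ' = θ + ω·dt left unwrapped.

θ' = -2.3562 + 1.0·1.0 = -1.3562
R = v/ω = -1.5/1.0 = -1.5000
x' = 2.5 + -1.5000·(sin -1.3562 − sin -2.3562) = 2.9049
y' = 4 − -1.5000·(cos -1.3562 − cos -2.3562) = 5.3801

(2.9049, 5.3801, -1.3562)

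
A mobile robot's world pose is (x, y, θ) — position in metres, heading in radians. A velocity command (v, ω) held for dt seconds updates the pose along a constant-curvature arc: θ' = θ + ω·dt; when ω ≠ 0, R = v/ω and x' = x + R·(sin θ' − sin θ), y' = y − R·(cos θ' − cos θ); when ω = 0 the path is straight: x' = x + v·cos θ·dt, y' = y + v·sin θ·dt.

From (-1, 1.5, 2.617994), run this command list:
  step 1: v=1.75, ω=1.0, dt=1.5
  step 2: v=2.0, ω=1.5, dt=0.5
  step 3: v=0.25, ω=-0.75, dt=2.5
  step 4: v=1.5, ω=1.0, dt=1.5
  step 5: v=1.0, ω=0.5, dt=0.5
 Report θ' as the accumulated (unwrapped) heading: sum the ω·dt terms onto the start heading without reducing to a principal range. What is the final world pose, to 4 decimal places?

step 1: θ'=4.1180 (R=1.7500) → pose (-3.3249, 0.9645, 4.1180)
step 2: θ'=4.8680 (R=1.3333) → pose (-3.5374, 0.0112, 4.8680)
step 3: θ'=2.9930 (R=-0.3333) → pose (-3.9161, -0.3702, 2.9930)
step 4: θ'=4.4930 (R=1.5000) → pose (-5.6022, -1.5272, 4.4930)
step 5: θ'=4.7430 (R=2.0000) → pose (-5.6492, -2.0237, 4.7430)

(-5.6492, -2.0237, 4.7430)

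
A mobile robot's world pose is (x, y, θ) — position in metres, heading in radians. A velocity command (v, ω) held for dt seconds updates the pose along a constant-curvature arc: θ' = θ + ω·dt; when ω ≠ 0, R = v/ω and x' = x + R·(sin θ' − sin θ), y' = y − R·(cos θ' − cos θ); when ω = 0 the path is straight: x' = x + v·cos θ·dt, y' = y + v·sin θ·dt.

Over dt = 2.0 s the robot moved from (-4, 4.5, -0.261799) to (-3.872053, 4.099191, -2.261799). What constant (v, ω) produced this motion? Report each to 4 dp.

Δθ = -2.261799 − -0.261799 = -2.000000
ω = Δθ/dt = -2.000000/2.0 = -1.0000
R = −Δy/(cos θ' − cos θ) = -0.2500
v = R·ω = -0.2500·-1.0000 = 0.2500

v = 0.2500, ω = -1.0000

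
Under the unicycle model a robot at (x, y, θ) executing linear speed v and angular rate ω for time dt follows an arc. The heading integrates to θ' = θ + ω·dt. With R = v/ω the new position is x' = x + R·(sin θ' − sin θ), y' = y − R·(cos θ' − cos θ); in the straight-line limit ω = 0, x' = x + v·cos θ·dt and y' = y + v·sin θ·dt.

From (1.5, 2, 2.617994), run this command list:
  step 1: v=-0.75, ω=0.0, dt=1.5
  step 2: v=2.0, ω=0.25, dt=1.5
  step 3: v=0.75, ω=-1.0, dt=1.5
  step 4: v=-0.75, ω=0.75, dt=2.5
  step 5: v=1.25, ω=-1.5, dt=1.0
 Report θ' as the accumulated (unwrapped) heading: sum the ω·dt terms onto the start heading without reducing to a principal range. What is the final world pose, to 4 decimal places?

(-0.7404, 2.7370, 1.8680)

step 1: θ'=2.6180 (straight) → pose (2.4743, 1.4375, 2.6180)
step 2: θ'=2.9930 (R=8.0000) → pose (-0.3413, 2.4211, 2.9930)
step 3: θ'=1.4930 (R=-0.7500) → pose (-0.9780, 3.2212, 1.4930)
step 4: θ'=3.3680 (R=-1.0000) → pose (0.2435, 2.1690, 3.3680)
step 5: θ'=1.8680 (R=-0.8333) → pose (-0.7404, 2.7370, 1.8680)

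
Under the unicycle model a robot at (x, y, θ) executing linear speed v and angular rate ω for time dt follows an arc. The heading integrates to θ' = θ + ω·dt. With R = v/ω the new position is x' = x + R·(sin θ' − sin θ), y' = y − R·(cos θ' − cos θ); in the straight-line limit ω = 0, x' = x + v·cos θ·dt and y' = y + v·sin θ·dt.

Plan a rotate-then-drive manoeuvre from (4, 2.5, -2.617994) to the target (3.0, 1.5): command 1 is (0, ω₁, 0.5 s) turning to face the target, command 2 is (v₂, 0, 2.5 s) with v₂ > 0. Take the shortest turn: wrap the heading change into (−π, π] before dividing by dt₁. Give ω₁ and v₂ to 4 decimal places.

ω₁ = 0.5236, v₂ = 0.5657

heading to target = atan2(1.5−2.5, 3−4) = -2.3562
Δθ = wrap(-2.3562 − -2.6180) = 0.2618; ω₁ = Δθ/dt₁ = 0.5236
distance = √((3−4)² + (1.5−2.5)²) = 1.4142; v₂ = distance/dt₂ = 0.5657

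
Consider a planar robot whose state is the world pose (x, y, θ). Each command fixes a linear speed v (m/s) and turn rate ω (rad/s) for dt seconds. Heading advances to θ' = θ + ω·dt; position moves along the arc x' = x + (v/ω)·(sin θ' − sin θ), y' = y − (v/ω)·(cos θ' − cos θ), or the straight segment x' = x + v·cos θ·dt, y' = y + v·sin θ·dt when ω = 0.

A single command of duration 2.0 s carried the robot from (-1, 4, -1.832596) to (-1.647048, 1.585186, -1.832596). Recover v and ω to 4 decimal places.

v = 1.2500, ω = 0.0000

Δθ = -1.832596 − -1.832596 = 0.000000
ω = Δθ/dt = 0.000000/2.0 = 0.0000
ω = 0 → v = (Δx·cos θ + Δy·sin θ)/dt = 1.2500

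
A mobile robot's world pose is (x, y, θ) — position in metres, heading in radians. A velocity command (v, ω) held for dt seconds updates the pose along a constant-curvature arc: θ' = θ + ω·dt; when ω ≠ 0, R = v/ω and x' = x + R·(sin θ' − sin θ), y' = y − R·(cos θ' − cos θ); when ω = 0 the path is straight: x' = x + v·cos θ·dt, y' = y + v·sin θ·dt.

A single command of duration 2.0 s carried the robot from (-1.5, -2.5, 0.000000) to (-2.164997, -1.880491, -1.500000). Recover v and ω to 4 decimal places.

Δθ = -1.500000 − 0.000000 = -1.500000
ω = Δθ/dt = -1.500000/2.0 = -0.7500
R = Δx/(sin θ' − sin θ) = 0.6667
v = R·ω = 0.6667·-0.7500 = -0.5000

v = -0.5000, ω = -0.7500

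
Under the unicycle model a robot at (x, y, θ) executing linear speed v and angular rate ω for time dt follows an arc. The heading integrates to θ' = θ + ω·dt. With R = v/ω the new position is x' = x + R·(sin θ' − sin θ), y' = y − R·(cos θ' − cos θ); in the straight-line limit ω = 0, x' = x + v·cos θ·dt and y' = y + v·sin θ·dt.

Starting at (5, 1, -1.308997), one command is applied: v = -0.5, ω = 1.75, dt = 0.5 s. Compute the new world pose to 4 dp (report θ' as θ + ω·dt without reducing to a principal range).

θ' = -1.3090 + 1.75·0.5 = -0.4340
R = v/ω = -0.5/1.75 = -0.2857
x' = 5 + -0.2857·(sin -0.4340 − sin -1.3090) = 4.8442
y' = 1 − -0.2857·(cos -0.4340 − cos -1.3090) = 1.1853

(4.8442, 1.1853, -0.4340)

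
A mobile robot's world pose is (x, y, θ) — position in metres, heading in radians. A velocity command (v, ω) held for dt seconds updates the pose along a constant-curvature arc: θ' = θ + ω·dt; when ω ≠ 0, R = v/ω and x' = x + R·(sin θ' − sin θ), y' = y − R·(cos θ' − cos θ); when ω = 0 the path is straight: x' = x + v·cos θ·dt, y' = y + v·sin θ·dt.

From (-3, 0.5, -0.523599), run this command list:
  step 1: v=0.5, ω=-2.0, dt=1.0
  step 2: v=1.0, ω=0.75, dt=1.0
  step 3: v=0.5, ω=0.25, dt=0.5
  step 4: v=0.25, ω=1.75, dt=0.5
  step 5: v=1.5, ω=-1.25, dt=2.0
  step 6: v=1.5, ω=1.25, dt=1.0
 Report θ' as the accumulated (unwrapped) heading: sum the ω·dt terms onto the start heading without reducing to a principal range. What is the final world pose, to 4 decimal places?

step 1: θ'=-2.5236 (R=-0.2500) → pose (-2.9801, 0.0797, -2.5236)
step 2: θ'=-1.7736 (R=1.3333) → pose (-3.5136, -0.7384, -1.7736)
step 3: θ'=-1.6486 (R=2.0000) → pose (-3.5486, -0.9858, -1.6486)
step 4: θ'=-0.7736 (R=0.1429) → pose (-3.5060, -1.0991, -0.7736)
step 5: θ'=-3.2736 (R=-1.2000) → pose (-4.5024, -3.1472, -3.2736)
step 6: θ'=-2.0236 (R=1.2000) → pose (-5.7394, -3.8117, -2.0236)

(-5.7394, -3.8117, -2.0236)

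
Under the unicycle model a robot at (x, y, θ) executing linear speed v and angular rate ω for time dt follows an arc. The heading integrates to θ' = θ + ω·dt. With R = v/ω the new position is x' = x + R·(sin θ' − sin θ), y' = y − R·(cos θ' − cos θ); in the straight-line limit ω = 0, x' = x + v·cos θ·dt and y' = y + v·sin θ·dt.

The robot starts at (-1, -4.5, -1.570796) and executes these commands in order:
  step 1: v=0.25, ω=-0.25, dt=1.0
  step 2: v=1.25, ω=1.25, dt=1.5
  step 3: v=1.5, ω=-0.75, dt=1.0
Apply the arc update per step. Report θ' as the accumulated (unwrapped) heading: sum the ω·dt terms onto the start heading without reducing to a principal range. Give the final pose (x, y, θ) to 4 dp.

(1.3824, -6.4553, -0.6958)

step 1: θ'=-1.8208 (R=-1.0000) → pose (-1.0311, -4.7474, -1.8208)
step 2: θ'=0.0542 (R=1.0000) → pose (-0.0080, -5.9933, 0.0542)
step 3: θ'=-0.6958 (R=-2.0000) → pose (1.3824, -6.4553, -0.6958)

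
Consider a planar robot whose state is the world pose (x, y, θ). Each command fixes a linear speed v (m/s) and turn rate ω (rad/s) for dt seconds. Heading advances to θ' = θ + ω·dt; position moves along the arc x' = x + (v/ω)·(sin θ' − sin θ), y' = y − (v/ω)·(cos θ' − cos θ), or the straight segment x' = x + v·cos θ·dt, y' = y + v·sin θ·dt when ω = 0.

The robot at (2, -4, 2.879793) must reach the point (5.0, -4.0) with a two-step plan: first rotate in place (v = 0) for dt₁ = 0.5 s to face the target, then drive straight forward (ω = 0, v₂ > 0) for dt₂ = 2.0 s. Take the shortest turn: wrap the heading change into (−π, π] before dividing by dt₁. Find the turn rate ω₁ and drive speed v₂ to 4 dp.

heading to target = atan2(-4−-4, 5−2) = 0.0000
Δθ = wrap(0.0000 − 2.8798) = -2.8798; ω₁ = Δθ/dt₁ = -5.7596
distance = √((5−2)² + (-4−-4)²) = 3.0000; v₂ = distance/dt₂ = 1.5000

ω₁ = -5.7596, v₂ = 1.5000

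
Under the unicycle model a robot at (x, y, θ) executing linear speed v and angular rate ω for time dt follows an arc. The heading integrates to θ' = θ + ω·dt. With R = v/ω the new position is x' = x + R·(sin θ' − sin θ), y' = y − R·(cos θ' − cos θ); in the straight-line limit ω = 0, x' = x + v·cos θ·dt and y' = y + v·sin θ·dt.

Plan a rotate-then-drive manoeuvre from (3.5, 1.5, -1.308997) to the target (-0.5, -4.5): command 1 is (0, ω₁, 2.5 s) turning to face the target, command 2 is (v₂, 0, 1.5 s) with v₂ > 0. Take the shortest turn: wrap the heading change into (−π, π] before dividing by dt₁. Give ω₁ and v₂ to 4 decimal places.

ω₁ = -0.3399, v₂ = 4.8074

heading to target = atan2(-4.5−1.5, -0.5−3.5) = -2.1588
Δθ = wrap(-2.1588 − -1.3090) = -0.8498; ω₁ = Δθ/dt₁ = -0.3399
distance = √((-0.5−3.5)² + (-4.5−1.5)²) = 7.2111; v₂ = distance/dt₂ = 4.8074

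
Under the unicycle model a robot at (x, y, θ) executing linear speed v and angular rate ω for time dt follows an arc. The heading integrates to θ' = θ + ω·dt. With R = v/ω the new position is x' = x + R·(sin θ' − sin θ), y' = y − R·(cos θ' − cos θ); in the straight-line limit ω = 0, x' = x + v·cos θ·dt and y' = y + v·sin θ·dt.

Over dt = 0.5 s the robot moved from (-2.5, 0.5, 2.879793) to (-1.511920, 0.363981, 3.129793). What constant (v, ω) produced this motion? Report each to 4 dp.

Δθ = 3.129793 − 2.879793 = 0.250000
ω = Δθ/dt = 0.250000/0.5 = 0.5000
R = Δx/(sin θ' − sin θ) = -4.0000
v = R·ω = -4.0000·0.5000 = -2.0000

v = -2.0000, ω = 0.5000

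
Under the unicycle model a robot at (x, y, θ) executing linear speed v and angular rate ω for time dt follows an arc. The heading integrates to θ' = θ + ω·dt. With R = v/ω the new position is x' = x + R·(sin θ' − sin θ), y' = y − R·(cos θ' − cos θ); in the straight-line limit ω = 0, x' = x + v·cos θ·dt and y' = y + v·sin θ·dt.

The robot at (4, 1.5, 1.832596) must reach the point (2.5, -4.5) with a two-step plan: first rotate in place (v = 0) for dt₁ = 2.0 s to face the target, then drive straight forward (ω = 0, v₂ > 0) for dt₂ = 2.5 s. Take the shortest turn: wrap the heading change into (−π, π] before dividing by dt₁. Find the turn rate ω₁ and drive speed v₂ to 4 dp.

ω₁ = 1.3174, v₂ = 2.4739

heading to target = atan2(-4.5−1.5, 2.5−4) = -1.8158
Δθ = wrap(-1.8158 − 1.8326) = 2.6348; ω₁ = Δθ/dt₁ = 1.3174
distance = √((2.5−4)² + (-4.5−1.5)²) = 6.1847; v₂ = distance/dt₂ = 2.4739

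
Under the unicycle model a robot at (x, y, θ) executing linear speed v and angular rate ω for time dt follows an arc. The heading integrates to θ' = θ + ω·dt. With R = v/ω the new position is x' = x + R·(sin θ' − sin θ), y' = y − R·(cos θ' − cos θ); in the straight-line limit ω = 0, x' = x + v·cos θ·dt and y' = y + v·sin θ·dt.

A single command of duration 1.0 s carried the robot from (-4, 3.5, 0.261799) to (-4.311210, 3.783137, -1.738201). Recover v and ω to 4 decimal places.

v = -0.5000, ω = -2.0000

Δθ = -1.738201 − 0.261799 = -2.000000
ω = Δθ/dt = -2.000000/1.0 = -2.0000
R = Δx/(sin θ' − sin θ) = 0.2500
v = R·ω = 0.2500·-2.0000 = -0.5000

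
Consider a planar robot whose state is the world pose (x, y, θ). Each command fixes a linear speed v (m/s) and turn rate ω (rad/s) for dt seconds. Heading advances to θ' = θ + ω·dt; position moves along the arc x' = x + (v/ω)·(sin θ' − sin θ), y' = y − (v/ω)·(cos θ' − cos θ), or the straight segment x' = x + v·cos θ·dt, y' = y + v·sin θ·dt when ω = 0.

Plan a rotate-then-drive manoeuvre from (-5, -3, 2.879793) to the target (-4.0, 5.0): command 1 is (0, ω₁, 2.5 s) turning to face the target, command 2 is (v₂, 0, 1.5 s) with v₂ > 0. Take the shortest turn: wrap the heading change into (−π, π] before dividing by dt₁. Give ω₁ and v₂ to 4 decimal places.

ω₁ = -0.5733, v₂ = 5.3748

heading to target = atan2(5−-3, -4−-5) = 1.4464
Δθ = wrap(1.4464 − 2.8798) = -1.4334; ω₁ = Δθ/dt₁ = -0.5733
distance = √((-4−-5)² + (5−-3)²) = 8.0623; v₂ = distance/dt₂ = 5.3748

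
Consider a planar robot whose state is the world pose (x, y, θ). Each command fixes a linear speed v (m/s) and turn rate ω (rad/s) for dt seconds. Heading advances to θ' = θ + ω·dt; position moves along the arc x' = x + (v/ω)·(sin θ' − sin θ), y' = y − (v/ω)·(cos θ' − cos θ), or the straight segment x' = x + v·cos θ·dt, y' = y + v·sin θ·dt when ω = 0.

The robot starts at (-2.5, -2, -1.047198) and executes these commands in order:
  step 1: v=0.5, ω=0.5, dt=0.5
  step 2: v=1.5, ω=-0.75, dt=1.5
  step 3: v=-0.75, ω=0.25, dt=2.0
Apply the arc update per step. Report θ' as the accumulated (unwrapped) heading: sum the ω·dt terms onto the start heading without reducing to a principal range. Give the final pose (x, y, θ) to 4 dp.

(-1.7521, -2.8078, -1.4222)

step 1: θ'=-0.7972 (R=1.0000) → pose (-2.3494, -2.1987, -0.7972)
step 2: θ'=-1.9222 (R=-2.0000) → pose (-1.9024, -4.2846, -1.9222)
step 3: θ'=-1.4222 (R=-3.0000) → pose (-1.7521, -2.8078, -1.4222)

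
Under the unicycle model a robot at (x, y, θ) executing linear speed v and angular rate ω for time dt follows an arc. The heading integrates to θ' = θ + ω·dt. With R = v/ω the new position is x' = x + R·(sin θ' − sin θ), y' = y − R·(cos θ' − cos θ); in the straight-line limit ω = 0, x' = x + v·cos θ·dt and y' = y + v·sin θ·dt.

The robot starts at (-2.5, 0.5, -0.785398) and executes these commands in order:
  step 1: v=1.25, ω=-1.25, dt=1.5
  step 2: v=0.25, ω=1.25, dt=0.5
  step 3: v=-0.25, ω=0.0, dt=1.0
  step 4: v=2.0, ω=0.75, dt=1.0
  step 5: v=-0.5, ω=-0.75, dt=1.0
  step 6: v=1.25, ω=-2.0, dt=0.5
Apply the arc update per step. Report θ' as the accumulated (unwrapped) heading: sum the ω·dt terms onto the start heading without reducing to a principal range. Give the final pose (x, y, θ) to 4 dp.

(-3.3421, -2.7584, -3.0354)

step 1: θ'=-2.6604 (R=-1.0000) → pose (-2.7443, -1.0935, -2.6604)
step 2: θ'=-2.0354 (R=0.2000) → pose (-2.8305, -1.1812, -2.0354)
step 3: θ'=-2.0354 (straight) → pose (-2.7185, -0.9577, -2.0354)
step 4: θ'=-1.2854 (R=2.6667) → pose (-2.8933, -2.9033, -1.2854)
step 5: θ'=-2.0354 (R=0.6667) → pose (-2.8496, -2.4169, -2.0354)
step 6: θ'=-3.0354 (R=-0.6250) → pose (-3.3421, -2.7584, -3.0354)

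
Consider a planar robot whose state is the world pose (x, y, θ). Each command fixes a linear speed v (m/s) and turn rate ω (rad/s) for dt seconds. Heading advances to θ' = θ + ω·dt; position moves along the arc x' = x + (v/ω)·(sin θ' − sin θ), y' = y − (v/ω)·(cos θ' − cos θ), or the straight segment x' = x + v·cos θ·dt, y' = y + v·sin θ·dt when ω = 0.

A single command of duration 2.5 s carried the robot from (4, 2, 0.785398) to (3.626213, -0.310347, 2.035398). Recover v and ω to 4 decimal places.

v = -1.0000, ω = 0.5000

Δθ = 2.035398 − 0.785398 = 1.250000
ω = Δθ/dt = 1.250000/2.5 = 0.5000
R = −Δy/(cos θ' − cos θ) = -2.0000
v = R·ω = -2.0000·0.5000 = -1.0000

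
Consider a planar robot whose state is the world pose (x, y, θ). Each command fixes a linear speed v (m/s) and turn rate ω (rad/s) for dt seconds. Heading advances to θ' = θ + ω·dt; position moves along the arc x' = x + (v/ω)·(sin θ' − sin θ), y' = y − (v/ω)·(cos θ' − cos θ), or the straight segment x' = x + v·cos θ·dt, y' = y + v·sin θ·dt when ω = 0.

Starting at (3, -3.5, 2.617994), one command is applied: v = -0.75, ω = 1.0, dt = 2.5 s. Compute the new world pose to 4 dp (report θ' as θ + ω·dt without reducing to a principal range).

(4.0641, -2.5545, 5.1180)

θ' = 2.6180 + 1.0·2.5 = 5.1180
R = v/ω = -0.75/1.0 = -0.7500
x' = 3 + -0.7500·(sin 5.1180 − sin 2.6180) = 4.0641
y' = -3.5 − -0.7500·(cos 5.1180 − cos 2.6180) = -2.5545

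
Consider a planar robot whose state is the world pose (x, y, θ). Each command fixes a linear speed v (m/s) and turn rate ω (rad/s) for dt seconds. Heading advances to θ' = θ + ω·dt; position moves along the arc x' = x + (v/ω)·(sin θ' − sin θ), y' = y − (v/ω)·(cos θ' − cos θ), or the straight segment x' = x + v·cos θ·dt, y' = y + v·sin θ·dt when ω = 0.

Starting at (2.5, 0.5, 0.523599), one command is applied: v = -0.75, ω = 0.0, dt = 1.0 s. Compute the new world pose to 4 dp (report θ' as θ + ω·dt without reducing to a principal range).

(1.8505, 0.1250, 0.5236)

θ' = 0.5236 + 0.0·1.0 = 0.5236
ω = 0 → straight: x' = 2.5 + -0.75·cos(0.5236)·1.0 = 1.8505
y' = 0.5 + -0.75·sin(0.5236)·1.0 = 0.1250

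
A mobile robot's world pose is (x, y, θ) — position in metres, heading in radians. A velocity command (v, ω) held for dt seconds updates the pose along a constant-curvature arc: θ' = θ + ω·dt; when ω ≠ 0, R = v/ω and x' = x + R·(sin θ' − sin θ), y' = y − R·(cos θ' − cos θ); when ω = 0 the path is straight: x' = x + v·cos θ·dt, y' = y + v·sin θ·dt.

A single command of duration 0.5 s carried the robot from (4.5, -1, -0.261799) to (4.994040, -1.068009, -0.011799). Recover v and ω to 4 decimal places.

v = 1.0000, ω = 0.5000

Δθ = -0.011799 − -0.261799 = 0.250000
ω = Δθ/dt = 0.250000/0.5 = 0.5000
R = Δx/(sin θ' − sin θ) = 2.0000
v = R·ω = 2.0000·0.5000 = 1.0000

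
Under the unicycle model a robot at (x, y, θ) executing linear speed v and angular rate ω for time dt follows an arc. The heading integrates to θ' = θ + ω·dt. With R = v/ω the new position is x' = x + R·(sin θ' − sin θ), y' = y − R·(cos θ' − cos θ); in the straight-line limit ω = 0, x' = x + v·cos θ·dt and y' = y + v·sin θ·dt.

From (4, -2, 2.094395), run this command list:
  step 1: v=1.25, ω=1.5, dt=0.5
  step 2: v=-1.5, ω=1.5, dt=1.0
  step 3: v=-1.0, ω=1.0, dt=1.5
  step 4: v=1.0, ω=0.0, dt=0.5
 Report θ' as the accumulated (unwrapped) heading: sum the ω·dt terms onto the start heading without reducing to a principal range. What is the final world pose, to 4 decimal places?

step 1: θ'=2.8444 (R=0.8333) → pose (3.5223, -1.6199, 2.8444)
step 2: θ'=4.3444 (R=-1.0000) → pose (4.7482, -1.0234, 4.3444)
step 3: θ'=5.8444 (R=-1.0000) → pose (4.2400, 0.2416, 5.8444)
step 4: θ'=5.8444 (straight) → pose (4.6927, 0.0291, 5.8444)

(4.6927, 0.0291, 5.8444)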